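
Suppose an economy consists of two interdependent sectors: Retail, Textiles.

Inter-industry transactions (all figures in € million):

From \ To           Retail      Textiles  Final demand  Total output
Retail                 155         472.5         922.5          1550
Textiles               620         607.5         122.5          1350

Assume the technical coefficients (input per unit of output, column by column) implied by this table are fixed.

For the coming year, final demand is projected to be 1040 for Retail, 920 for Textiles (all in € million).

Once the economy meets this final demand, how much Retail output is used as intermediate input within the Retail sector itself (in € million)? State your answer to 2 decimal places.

Technical coefficients a_ij = z_ij / X_j:
  a_RR = 155/1550 = 0.10, a_TR = 620/1550 = 0.40
  a_RT = 472.5/1350 = 0.35, a_TT = 607.5/1350 = 0.45
I − A =
  [   0.90    -0.35]
  [  -0.40     0.55]
det(I−A) = (0.90)(0.55) − (-0.35)(-0.40) = 0.3550
adj(I−A) = [[0.55, 0.35], [0.40, 0.90]]
(I − A)⁻¹ = adj(I−A) / det(I−A) ≈
  [   1.5493     0.9859]
  [   1.1268     2.5352]
First solve x = (I − A)⁻¹ d = adj(I−A)·d / det(I−A); in particular x_R = (0.55·1040 + 0.35·920) / 0.3550 = 894.00 / 0.3550 ≈ 2518.3099.
Intermediate flow from R to R: z_RR = a_RR · x_R = 0.10 × 894.00 / 0.3550 = 89.40 / 0.3550 ≈ 251.83.

z_RR = 251.83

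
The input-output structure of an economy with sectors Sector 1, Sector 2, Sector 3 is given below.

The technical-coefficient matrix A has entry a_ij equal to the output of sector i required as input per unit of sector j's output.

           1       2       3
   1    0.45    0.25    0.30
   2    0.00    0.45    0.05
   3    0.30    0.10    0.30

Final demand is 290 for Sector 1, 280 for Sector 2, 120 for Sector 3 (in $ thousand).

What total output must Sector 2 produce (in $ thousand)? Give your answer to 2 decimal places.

x_2 = 579.45

I − A =
  [   0.55    -0.25    -0.30]
  [   0.00     0.55    -0.05]
  [  -0.30    -0.10     0.70]
Cofactors of I−A, C_ij = (−1)^(i+j)·(minor ij) (rows/columns in the sector order above):
  C_11 = (0.55)(0.70) − (-0.05)(-0.10) = 0.3800
  C_12 = −[(0.00)(0.70) − (-0.05)(-0.30)] = 0.0150
  C_13 = (0.00)(-0.10) − (0.55)(-0.30) = 0.1650
  C_21 = −[(-0.25)(0.70) − (-0.30)(-0.10)] = 0.2050
  C_22 = (0.55)(0.70) − (-0.30)(-0.30) = 0.2950
  C_23 = −[(0.55)(-0.10) − (-0.25)(-0.30)] = 0.1300
  C_31 = (-0.25)(-0.05) − (-0.30)(0.55) = 0.1775
  C_32 = −[(0.55)(-0.05) − (-0.30)(0.00)] = 0.0275
  C_33 = (0.55)(0.55) − (-0.25)(0.00) = 0.3025
det(I−A) = Σ_j (I−A)_1j·C_1j = (0.55)(0.3800) + (-0.25)(0.0150) + (-0.30)(0.1650) = 0.15575
adj(I−A) = Cᵀ =
  [ 0.3800   0.2050   0.1775]
  [ 0.0150   0.2950   0.0275]
  [ 0.1650   0.1300   0.3025]
(I − A)⁻¹ = adj(I−A) / det(I−A) ≈
  [   2.4398     1.3162     1.1396]
  [   0.0963     1.8941     0.1766]
  [   1.0594     0.8347     1.9422]
x = (I − A)⁻¹ d = adj(I−A)·d / det(I−A), with det(I−A) = 0.15575:
  x_1 = (0.3800·290 + 0.2050·280 + 0.1775·120) / 0.15575 = 188.90 / 0.15575 ≈ 1212.84
  x_2 = (0.0150·290 + 0.2950·280 + 0.0275·120) / 0.15575 = 90.25 / 0.15575 ≈ 579.45
  x_3 = (0.1650·290 + 0.1300·280 + 0.3025·120) / 0.15575 = 120.55 / 0.15575 ≈ 774.00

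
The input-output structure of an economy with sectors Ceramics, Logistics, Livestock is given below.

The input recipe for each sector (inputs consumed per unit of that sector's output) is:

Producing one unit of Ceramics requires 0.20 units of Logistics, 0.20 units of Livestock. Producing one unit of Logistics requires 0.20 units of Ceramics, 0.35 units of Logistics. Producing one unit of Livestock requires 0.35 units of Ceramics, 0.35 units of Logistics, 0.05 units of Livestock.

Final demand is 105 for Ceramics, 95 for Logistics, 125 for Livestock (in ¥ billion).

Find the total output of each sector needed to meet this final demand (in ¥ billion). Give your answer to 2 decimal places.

I − A =
  [   1.00    -0.20    -0.35]
  [  -0.20     0.65    -0.35]
  [  -0.20     0.00     0.95]
Cofactors of I−A, C_ij = (−1)^(i+j)·(minor ij) (rows/columns in the sector order above):
  C_11 = (0.65)(0.95) − (-0.35)(0.00) = 0.6175
  C_12 = −[(-0.20)(0.95) − (-0.35)(-0.20)] = 0.2600
  C_13 = (-0.20)(0.00) − (0.65)(-0.20) = 0.1300
  C_21 = −[(-0.20)(0.95) − (-0.35)(0.00)] = 0.1900
  C_22 = (1.00)(0.95) − (-0.35)(-0.20) = 0.8800
  C_23 = −[(1.00)(0.00) − (-0.20)(-0.20)] = 0.0400
  C_31 = (-0.20)(-0.35) − (-0.35)(0.65) = 0.2975
  C_32 = −[(1.00)(-0.35) − (-0.35)(-0.20)] = 0.4200
  C_33 = (1.00)(0.65) − (-0.20)(-0.20) = 0.6100
det(I−A) = Σ_j (I−A)_1j·C_1j = (1.00)(0.6175) + (-0.20)(0.2600) + (-0.35)(0.1300) = 0.5200
adj(I−A) = Cᵀ =
  [ 0.6175   0.1900   0.2975]
  [ 0.2600   0.8800   0.4200]
  [ 0.1300   0.0400   0.6100]
(I − A)⁻¹ = adj(I−A) / det(I−A) ≈
  [   1.1875     0.3654     0.5721]
  [   0.5000     1.6923     0.8077]
  [   0.2500     0.0769     1.1731]
x = (I − A)⁻¹ d = adj(I−A)·d / det(I−A), with det(I−A) = 0.5200:
  x_1 = (0.6175·105 + 0.1900·95 + 0.2975·125) / 0.5200 = 120.075 / 0.5200 ≈ 230.91
  x_2 = (0.2600·105 + 0.8800·95 + 0.4200·125) / 0.5200 = 163.40 / 0.5200 ≈ 314.23
  x_3 = (0.1300·105 + 0.0400·95 + 0.6100·125) / 0.5200 = 93.70 / 0.5200 ≈ 180.19

x_1 = 230.91, x_2 = 314.23, x_3 = 180.19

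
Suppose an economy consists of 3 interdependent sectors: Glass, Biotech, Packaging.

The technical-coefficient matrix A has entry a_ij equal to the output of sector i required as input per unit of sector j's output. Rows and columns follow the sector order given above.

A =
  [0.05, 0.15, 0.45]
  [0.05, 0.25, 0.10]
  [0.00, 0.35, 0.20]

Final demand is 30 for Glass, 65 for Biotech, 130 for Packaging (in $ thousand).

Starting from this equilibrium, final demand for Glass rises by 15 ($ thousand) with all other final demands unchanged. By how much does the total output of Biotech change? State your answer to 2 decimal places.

Δx_B = 1.15

I − A =
  [   0.95    -0.15    -0.45]
  [  -0.05     0.75    -0.10]
  [   0.00    -0.35     0.80]
Cofactors of I−A, C_ij = (−1)^(i+j)·(minor ij) (rows/columns in the sector order above):
  C_11 = (0.75)(0.80) − (-0.10)(-0.35) = 0.5650
  C_12 = −[(-0.05)(0.80) − (-0.10)(0.00)] = 0.0400
  C_13 = (-0.05)(-0.35) − (0.75)(0.00) = 0.0175
  C_21 = −[(-0.15)(0.80) − (-0.45)(-0.35)] = 0.2775
  C_22 = (0.95)(0.80) − (-0.45)(0.00) = 0.7600
  C_23 = −[(0.95)(-0.35) − (-0.15)(0.00)] = 0.3325
  C_31 = (-0.15)(-0.10) − (-0.45)(0.75) = 0.3525
  C_32 = −[(0.95)(-0.10) − (-0.45)(-0.05)] = 0.1175
  C_33 = (0.95)(0.75) − (-0.15)(-0.05) = 0.7050
det(I−A) = Σ_j (I−A)_1j·C_1j = (0.95)(0.5650) + (-0.15)(0.0400) + (-0.45)(0.0175) = 0.522875
adj(I−A) = Cᵀ =
  [ 0.5650   0.2775   0.3525]
  [ 0.0400   0.7600   0.1175]
  [ 0.0175   0.3325   0.7050]
(I − A)⁻¹ = adj(I−A) / det(I−A) ≈
  [   1.0806     0.5307     0.6742]
  [   0.0765     1.4535     0.2247]
  [   0.0335     0.6359     1.3483]
Δx = (I − A)⁻¹ Δd with Δd having +15 in the Glass component and 0 elsewhere.
So Δx_B = L_BG · (+15), where L_BG = adj(I−A)_BG / det(I−A) = 0.0400 / 0.522875.
Δx_B = 0.0400 × (+15) / 0.522875 = 0.60 / 0.522875 ≈ 1.15.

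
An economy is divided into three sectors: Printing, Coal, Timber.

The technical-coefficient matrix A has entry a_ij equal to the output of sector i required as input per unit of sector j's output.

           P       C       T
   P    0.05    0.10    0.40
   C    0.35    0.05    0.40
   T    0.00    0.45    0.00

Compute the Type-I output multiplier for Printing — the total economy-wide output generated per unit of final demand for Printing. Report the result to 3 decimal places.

m_P = 2.017

I − A =
  [   0.95    -0.10    -0.40]
  [  -0.35     0.95    -0.40]
  [   0.00    -0.45     1.00]
Cofactors of I−A, C_ij = (−1)^(i+j)·(minor ij) (rows/columns in the sector order above):
  C_11 = (0.95)(1.00) − (-0.40)(-0.45) = 0.7700
  C_12 = −[(-0.35)(1.00) − (-0.40)(0.00)] = 0.3500
  C_13 = (-0.35)(-0.45) − (0.95)(0.00) = 0.1575
  C_21 = −[(-0.10)(1.00) − (-0.40)(-0.45)] = 0.2800
  C_22 = (0.95)(1.00) − (-0.40)(0.00) = 0.9500
  C_23 = −[(0.95)(-0.45) − (-0.10)(0.00)] = 0.4275
  C_31 = (-0.10)(-0.40) − (-0.40)(0.95) = 0.4200
  C_32 = −[(0.95)(-0.40) − (-0.40)(-0.35)] = 0.5200
  C_33 = (0.95)(0.95) − (-0.10)(-0.35) = 0.8675
det(I−A) = Σ_j (I−A)_1j·C_1j = (0.95)(0.7700) + (-0.10)(0.3500) + (-0.40)(0.1575) = 0.6335
adj(I−A) = Cᵀ =
  [ 0.7700   0.2800   0.4200]
  [ 0.3500   0.9500   0.5200]
  [ 0.1575   0.4275   0.8675]
(I − A)⁻¹ = adj(I−A) / det(I−A) ≈
  [   1.2155     0.4420     0.6630]
  [   0.5525     1.4996     0.8208]
  [   0.2486     0.6748     1.3694]
The output multiplier for sector j is the column-j sum of the Leontief inverse (I − A)⁻¹ = adj(I−A) / det(I−A).
Column P of adj(I−A): (0.7700, 0.3500, 0.1575); det(I−A) = 0.6335.
m_P = (0.7700 + 0.3500 + 0.1575) / 0.6335 = 1.2775 / 0.6335 ≈ 2.017.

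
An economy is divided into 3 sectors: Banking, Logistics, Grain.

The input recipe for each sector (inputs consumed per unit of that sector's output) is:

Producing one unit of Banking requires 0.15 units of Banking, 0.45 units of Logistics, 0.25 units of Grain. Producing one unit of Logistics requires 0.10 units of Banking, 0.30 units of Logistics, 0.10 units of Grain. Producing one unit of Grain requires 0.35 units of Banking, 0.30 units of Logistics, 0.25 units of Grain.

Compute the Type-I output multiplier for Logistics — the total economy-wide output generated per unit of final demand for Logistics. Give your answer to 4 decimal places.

I − A =
  [   0.85    -0.10    -0.35]
  [  -0.45     0.70    -0.30]
  [  -0.25    -0.10     0.75]
Cofactors of I−A, C_ij = (−1)^(i+j)·(minor ij) (rows/columns in the sector order above):
  C_11 = (0.70)(0.75) − (-0.30)(-0.10) = 0.4950
  C_12 = −[(-0.45)(0.75) − (-0.30)(-0.25)] = 0.4125
  C_13 = (-0.45)(-0.10) − (0.70)(-0.25) = 0.2200
  C_21 = −[(-0.10)(0.75) − (-0.35)(-0.10)] = 0.1100
  C_22 = (0.85)(0.75) − (-0.35)(-0.25) = 0.5500
  C_23 = −[(0.85)(-0.10) − (-0.10)(-0.25)] = 0.1100
  C_31 = (-0.10)(-0.30) − (-0.35)(0.70) = 0.2750
  C_32 = −[(0.85)(-0.30) − (-0.35)(-0.45)] = 0.4125
  C_33 = (0.85)(0.70) − (-0.10)(-0.45) = 0.5500
det(I−A) = Σ_j (I−A)_1j·C_1j = (0.85)(0.4950) + (-0.10)(0.4125) + (-0.35)(0.2200) = 0.3025
adj(I−A) = Cᵀ =
  [ 0.4950   0.1100   0.2750]
  [ 0.4125   0.5500   0.4125]
  [ 0.2200   0.1100   0.5500]
(I − A)⁻¹ = adj(I−A) / det(I−A) ≈
  [   1.63636     0.36364     0.90909]
  [   1.36364     1.81818     1.36364]
  [   0.72727     0.36364     1.81818]
The output multiplier for sector j is the column-j sum of the Leontief inverse (I − A)⁻¹ = adj(I−A) / det(I−A).
Column L of adj(I−A): (0.1100, 0.5500, 0.1100); det(I−A) = 0.3025.
m_L = (0.1100 + 0.5500 + 0.1100) / 0.3025 = 0.77 / 0.3025 ≈ 2.5455.

m_L = 2.5455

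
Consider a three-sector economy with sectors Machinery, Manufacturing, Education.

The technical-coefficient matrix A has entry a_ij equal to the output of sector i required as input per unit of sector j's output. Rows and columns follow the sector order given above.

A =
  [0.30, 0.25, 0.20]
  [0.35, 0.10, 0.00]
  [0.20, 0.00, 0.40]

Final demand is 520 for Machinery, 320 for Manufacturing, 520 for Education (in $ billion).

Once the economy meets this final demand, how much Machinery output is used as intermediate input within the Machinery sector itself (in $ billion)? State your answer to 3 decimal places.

z_11 = 437.720

I − A =
  [   0.70    -0.25    -0.20]
  [  -0.35     0.90     0.00]
  [  -0.20     0.00     0.60]
Cofactors of I−A, C_ij = (−1)^(i+j)·(minor ij) (rows/columns in the sector order above):
  C_11 = (0.90)(0.60) − (0.00)(0.00) = 0.5400
  C_12 = −[(-0.35)(0.60) − (0.00)(-0.20)] = 0.2100
  C_13 = (-0.35)(0.00) − (0.90)(-0.20) = 0.1800
  C_21 = −[(-0.25)(0.60) − (-0.20)(0.00)] = 0.1500
  C_22 = (0.70)(0.60) − (-0.20)(-0.20) = 0.3800
  C_23 = −[(0.70)(0.00) − (-0.25)(-0.20)] = 0.0500
  C_31 = (-0.25)(0.00) − (-0.20)(0.90) = 0.1800
  C_32 = −[(0.70)(0.00) − (-0.20)(-0.35)] = 0.0700
  C_33 = (0.70)(0.90) − (-0.25)(-0.35) = 0.5425
det(I−A) = Σ_j (I−A)_1j·C_1j = (0.70)(0.5400) + (-0.25)(0.2100) + (-0.20)(0.1800) = 0.2895
adj(I−A) = Cᵀ =
  [ 0.5400   0.1500   0.1800]
  [ 0.2100   0.3800   0.0700]
  [ 0.1800   0.0500   0.5425]
(I − A)⁻¹ = adj(I−A) / det(I−A) ≈
  [   1.8653     0.5181     0.6218]
  [   0.7254     1.3126     0.2418]
  [   0.6218     0.1727     1.8739]
First solve x = (I − A)⁻¹ d = adj(I−A)·d / det(I−A); in particular x_1 = (0.5400·520 + 0.1500·320 + 0.1800·520) / 0.2895 = 422.40 / 0.2895 ≈ 1459.06736.
Intermediate flow from 1 to 1: z_11 = a_11 · x_1 = 0.30 × 422.40 / 0.2895 = 126.72 / 0.2895 ≈ 437.720.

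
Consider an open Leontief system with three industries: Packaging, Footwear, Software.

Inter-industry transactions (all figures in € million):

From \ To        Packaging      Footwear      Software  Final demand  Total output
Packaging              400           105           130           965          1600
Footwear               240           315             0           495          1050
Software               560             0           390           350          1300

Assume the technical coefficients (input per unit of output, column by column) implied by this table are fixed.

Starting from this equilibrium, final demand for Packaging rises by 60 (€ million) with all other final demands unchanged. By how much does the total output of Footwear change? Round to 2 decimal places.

Technical coefficients a_ij = z_ij / X_j:
  a_11 = 400/1600 = 0.25, a_21 = 240/1600 = 0.15, a_31 = 560/1600 = 0.35
  a_12 = 105/1050 = 0.10, a_22 = 315/1050 = 0.30, a_32 = 0/1050 = 0.00
  a_13 = 130/1300 = 0.10, a_23 = 0/1300 = 0.00, a_33 = 390/1300 = 0.30
I − A =
  [   0.75    -0.10    -0.10]
  [  -0.15     0.70     0.00]
  [  -0.35     0.00     0.70]
Cofactors of I−A, C_ij = (−1)^(i+j)·(minor ij) (rows/columns in the sector order above):
  C_11 = (0.70)(0.70) − (0.00)(0.00) = 0.4900
  C_12 = −[(-0.15)(0.70) − (0.00)(-0.35)] = 0.1050
  C_13 = (-0.15)(0.00) − (0.70)(-0.35) = 0.2450
  C_21 = −[(-0.10)(0.70) − (-0.10)(0.00)] = 0.0700
  C_22 = (0.75)(0.70) − (-0.10)(-0.35) = 0.4900
  C_23 = −[(0.75)(0.00) − (-0.10)(-0.35)] = 0.0350
  C_31 = (-0.10)(0.00) − (-0.10)(0.70) = 0.0700
  C_32 = −[(0.75)(0.00) − (-0.10)(-0.15)] = 0.0150
  C_33 = (0.75)(0.70) − (-0.10)(-0.15) = 0.5100
det(I−A) = Σ_j (I−A)_1j·C_1j = (0.75)(0.4900) + (-0.10)(0.1050) + (-0.10)(0.2450) = 0.3325
adj(I−A) = Cᵀ =
  [ 0.4900   0.0700   0.0700]
  [ 0.1050   0.4900   0.0150]
  [ 0.2450   0.0350   0.5100]
(I − A)⁻¹ = adj(I−A) / det(I−A) ≈
  [   1.4737     0.2105     0.2105]
  [   0.3158     1.4737     0.0451]
  [   0.7368     0.1053     1.5338]
Δx = (I − A)⁻¹ Δd with Δd having +60 in the Packaging component and 0 elsewhere.
So Δx_2 = L_21 · (+60), where L_21 = adj(I−A)_21 / det(I−A) = 0.1050 / 0.3325.
Δx_2 = 0.1050 × (+60) / 0.3325 = 6.30 / 0.3325 ≈ 18.95.

Δx_2 = 18.95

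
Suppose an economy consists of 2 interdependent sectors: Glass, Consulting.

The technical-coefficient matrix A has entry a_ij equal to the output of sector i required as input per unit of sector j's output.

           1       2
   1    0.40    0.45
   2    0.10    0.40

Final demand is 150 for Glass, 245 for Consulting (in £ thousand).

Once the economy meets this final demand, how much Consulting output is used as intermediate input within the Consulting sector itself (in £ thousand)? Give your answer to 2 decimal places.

I − A =
  [   0.60    -0.45]
  [  -0.10     0.60]
det(I−A) = (0.60)(0.60) − (-0.45)(-0.10) = 0.3150
adj(I−A) = [[0.60, 0.45], [0.10, 0.60]]
(I − A)⁻¹ = adj(I−A) / det(I−A) ≈
  [   1.9048     1.4286]
  [   0.3175     1.9048]
First solve x = (I − A)⁻¹ d = adj(I−A)·d / det(I−A); in particular x_2 = (0.10·150 + 0.60·245) / 0.3150 = 162.00 / 0.3150 ≈ 514.2857.
Intermediate flow from 2 to 2: z_22 = a_22 · x_2 = 0.40 × 162.00 / 0.3150 = 64.80 / 0.3150 ≈ 205.71.

z_22 = 205.71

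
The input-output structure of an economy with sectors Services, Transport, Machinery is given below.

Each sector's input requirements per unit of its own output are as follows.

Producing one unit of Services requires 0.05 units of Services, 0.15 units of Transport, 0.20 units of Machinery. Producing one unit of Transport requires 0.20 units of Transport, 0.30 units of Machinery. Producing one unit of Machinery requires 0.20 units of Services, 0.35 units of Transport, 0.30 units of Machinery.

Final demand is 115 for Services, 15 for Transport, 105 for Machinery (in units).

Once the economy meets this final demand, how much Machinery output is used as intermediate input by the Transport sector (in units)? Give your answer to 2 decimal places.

I − A =
  [   0.95     0.00    -0.20]
  [  -0.15     0.80    -0.35]
  [  -0.20    -0.30     0.70]
Cofactors of I−A, C_ij = (−1)^(i+j)·(minor ij) (rows/columns in the sector order above):
  C_11 = (0.80)(0.70) − (-0.35)(-0.30) = 0.4550
  C_12 = −[(-0.15)(0.70) − (-0.35)(-0.20)] = 0.1750
  C_13 = (-0.15)(-0.30) − (0.80)(-0.20) = 0.2050
  C_21 = −[(0.00)(0.70) − (-0.20)(-0.30)] = 0.0600
  C_22 = (0.95)(0.70) − (-0.20)(-0.20) = 0.6250
  C_23 = −[(0.95)(-0.30) − (0.00)(-0.20)] = 0.2850
  C_31 = (0.00)(-0.35) − (-0.20)(0.80) = 0.1600
  C_32 = −[(0.95)(-0.35) − (-0.20)(-0.15)] = 0.3625
  C_33 = (0.95)(0.80) − (0.00)(-0.15) = 0.7600
det(I−A) = Σ_j (I−A)_1j·C_1j = (0.95)(0.4550) + (0.00)(0.1750) + (-0.20)(0.2050) = 0.39125
adj(I−A) = Cᵀ =
  [ 0.4550   0.0600   0.1600]
  [ 0.1750   0.6250   0.3625]
  [ 0.2050   0.2850   0.7600]
(I − A)⁻¹ = adj(I−A) / det(I−A) ≈
  [   1.1629     0.1534     0.4089]
  [   0.4473     1.5974     0.9265]
  [   0.5240     0.7284     1.9425]
First solve x = (I − A)⁻¹ d = adj(I−A)·d / det(I−A); in particular x_2 = (0.1750·115 + 0.6250·15 + 0.3625·105) / 0.39125 = 67.5625 / 0.39125 ≈ 172.6837.
Intermediate flow from 3 to 2: z_32 = a_32 · x_2 = 0.30 × 67.5625 / 0.39125 = 20.26875 / 0.39125 ≈ 51.81.

z_32 = 51.81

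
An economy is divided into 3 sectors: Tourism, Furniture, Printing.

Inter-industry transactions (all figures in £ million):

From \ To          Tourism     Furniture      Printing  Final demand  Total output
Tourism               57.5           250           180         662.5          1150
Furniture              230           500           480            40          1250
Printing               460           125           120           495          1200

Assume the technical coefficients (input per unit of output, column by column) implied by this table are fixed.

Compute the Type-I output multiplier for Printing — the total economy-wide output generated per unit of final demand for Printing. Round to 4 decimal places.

Technical coefficients a_ij = z_ij / X_j:
  a_11 = 57.5/1150 = 0.05, a_21 = 230/1150 = 0.20, a_31 = 460/1150 = 0.40
  a_12 = 250/1250 = 0.20, a_22 = 500/1250 = 0.40, a_32 = 125/1250 = 0.10
  a_13 = 180/1200 = 0.15, a_23 = 480/1200 = 0.40, a_33 = 120/1200 = 0.10
I − A =
  [   0.95    -0.20    -0.15]
  [  -0.20     0.60    -0.40]
  [  -0.40    -0.10     0.90]
Cofactors of I−A, C_ij = (−1)^(i+j)·(minor ij) (rows/columns in the sector order above):
  C_11 = (0.60)(0.90) − (-0.40)(-0.10) = 0.5000
  C_12 = −[(-0.20)(0.90) − (-0.40)(-0.40)] = 0.3400
  C_13 = (-0.20)(-0.10) − (0.60)(-0.40) = 0.2600
  C_21 = −[(-0.20)(0.90) − (-0.15)(-0.10)] = 0.1950
  C_22 = (0.95)(0.90) − (-0.15)(-0.40) = 0.7950
  C_23 = −[(0.95)(-0.10) − (-0.20)(-0.40)] = 0.1750
  C_31 = (-0.20)(-0.40) − (-0.15)(0.60) = 0.1700
  C_32 = −[(0.95)(-0.40) − (-0.15)(-0.20)] = 0.4100
  C_33 = (0.95)(0.60) − (-0.20)(-0.20) = 0.5300
det(I−A) = Σ_j (I−A)_1j·C_1j = (0.95)(0.5000) + (-0.20)(0.3400) + (-0.15)(0.2600) = 0.3680
adj(I−A) = Cᵀ =
  [ 0.5000   0.1950   0.1700]
  [ 0.3400   0.7950   0.4100]
  [ 0.2600   0.1750   0.5300]
(I − A)⁻¹ = adj(I−A) / det(I−A) ≈
  [   1.35870     0.52989     0.46196]
  [   0.92391     2.16033     1.11413]
  [   0.70652     0.47554     1.44022]
The output multiplier for sector j is the column-j sum of the Leontief inverse (I − A)⁻¹ = adj(I−A) / det(I−A).
Column 3 of adj(I−A): (0.1700, 0.4100, 0.5300); det(I−A) = 0.3680.
m_3 = (0.1700 + 0.4100 + 0.5300) / 0.3680 = 1.11 / 0.3680 ≈ 3.0163.

m_3 = 3.0163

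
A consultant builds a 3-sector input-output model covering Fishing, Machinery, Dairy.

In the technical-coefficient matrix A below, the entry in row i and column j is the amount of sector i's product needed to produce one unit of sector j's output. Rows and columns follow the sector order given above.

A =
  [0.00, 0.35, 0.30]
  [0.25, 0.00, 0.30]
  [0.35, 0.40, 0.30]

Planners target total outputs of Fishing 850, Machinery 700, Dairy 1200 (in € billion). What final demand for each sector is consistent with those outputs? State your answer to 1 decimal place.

I − A =
  [   1.00    -0.35    -0.30]
  [  -0.25     1.00    -0.30]
  [  -0.35    -0.40     0.70]
d = (I − A) x:
  d_1 = (+1.00)·850 + (-0.35)·700 + (-0.30)·1200 = 245.0
  d_2 = (-0.25)·850 + (+1.00)·700 + (-0.30)·1200 = 127.5
  d_3 = (-0.35)·850 + (-0.40)·700 + (+0.70)·1200 = 262.5

d_1 = 245.0, d_2 = 127.5, d_3 = 262.5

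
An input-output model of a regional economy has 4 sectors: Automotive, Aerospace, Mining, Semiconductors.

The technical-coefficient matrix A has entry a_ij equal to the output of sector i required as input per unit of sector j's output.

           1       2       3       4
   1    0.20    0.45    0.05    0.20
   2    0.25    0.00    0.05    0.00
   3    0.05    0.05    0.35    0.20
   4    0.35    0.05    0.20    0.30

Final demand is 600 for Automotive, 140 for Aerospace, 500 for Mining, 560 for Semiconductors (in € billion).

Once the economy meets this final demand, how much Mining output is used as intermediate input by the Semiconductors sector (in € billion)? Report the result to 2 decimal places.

I − A =
  [   0.80    -0.45    -0.05    -0.20]
  [  -0.25     1.00    -0.05     0.00]
  [  -0.05    -0.05     0.65    -0.20]
  [  -0.35    -0.05    -0.20     0.70]
Compute the cofactors C_ij = (−1)^(i+j)·(3×3 minor ij) of I−A; the adjugate is their transpose:
adj(I−A) = Cᵀ =
  [ 0.412750   0.197500   0.091250   0.144000]
  [ 0.109000   0.279250   0.043250   0.043500]
  [ 0.116250   0.080250   0.408750   0.150000]
  [ 0.247375   0.141625   0.165500   0.440625]
det(I−A) = Σ_j (I−A)_1j·C_1j = (0.80)(0.412750) + (-0.45)(0.109000) + (-0.05)(0.116250) + (-0.20)(0.247375) = 0.2258625
(I − A)⁻¹ = adj(I−A) / det(I−A) ≈
  [   1.8274     0.8744     0.4040     0.6376]
  [   0.4826     1.2364     0.1915     0.1926]
  [   0.5147     0.3553     1.8097     0.6641]
  [   1.0952     0.6270     0.7327     1.9509]
First solve x = (I − A)⁻¹ d = adj(I−A)·d / det(I−A); in particular x_4 = (0.247375·600 + 0.141625·140 + 0.165500·500 + 0.440625·560) / 0.2258625 = 497.7525 / 0.2258625 ≈ 2203.7855.
Intermediate flow from 3 to 4: z_34 = a_34 · x_4 = 0.20 × 497.7525 / 0.2258625 = 99.5505 / 0.2258625 ≈ 440.76.

z_34 = 440.76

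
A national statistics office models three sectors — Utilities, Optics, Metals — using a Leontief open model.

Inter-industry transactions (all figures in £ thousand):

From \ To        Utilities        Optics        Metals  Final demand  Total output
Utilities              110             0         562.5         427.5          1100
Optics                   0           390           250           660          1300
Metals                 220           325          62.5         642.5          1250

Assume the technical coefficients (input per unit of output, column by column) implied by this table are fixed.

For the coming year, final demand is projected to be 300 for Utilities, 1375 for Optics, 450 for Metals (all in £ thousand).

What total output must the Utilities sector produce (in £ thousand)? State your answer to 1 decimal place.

Technical coefficients a_ij = z_ij / X_j:
  a_UU = 110/1100 = 0.10, a_OU = 0/1100 = 0.00, a_MU = 220/1100 = 0.20
  a_UO = 0/1300 = 0.00, a_OO = 390/1300 = 0.30, a_MO = 325/1300 = 0.25
  a_UM = 562.5/1250 = 0.45, a_OM = 250/1250 = 0.20, a_MM = 62.5/1250 = 0.05
I − A =
  [   0.90     0.00    -0.45]
  [   0.00     0.70    -0.20]
  [  -0.20    -0.25     0.95]
Cofactors of I−A, C_ij = (−1)^(i+j)·(minor ij) (rows/columns in the sector order above):
  C_11 = (0.70)(0.95) − (-0.20)(-0.25) = 0.6150
  C_12 = −[(0.00)(0.95) − (-0.20)(-0.20)] = 0.0400
  C_13 = (0.00)(-0.25) − (0.70)(-0.20) = 0.1400
  C_21 = −[(0.00)(0.95) − (-0.45)(-0.25)] = 0.1125
  C_22 = (0.90)(0.95) − (-0.45)(-0.20) = 0.7650
  C_23 = −[(0.90)(-0.25) − (0.00)(-0.20)] = 0.2250
  C_31 = (0.00)(-0.20) − (-0.45)(0.70) = 0.3150
  C_32 = −[(0.90)(-0.20) − (-0.45)(0.00)] = 0.1800
  C_33 = (0.90)(0.70) − (0.00)(0.00) = 0.6300
det(I−A) = Σ_j (I−A)_1j·C_1j = (0.90)(0.6150) + (0.00)(0.0400) + (-0.45)(0.1400) = 0.4905
adj(I−A) = Cᵀ =
  [ 0.6150   0.1125   0.3150]
  [ 0.0400   0.7650   0.1800]
  [ 0.1400   0.2250   0.6300]
(I − A)⁻¹ = adj(I−A) / det(I−A) ≈
  [   1.2538     0.2294     0.6422]
  [   0.0815     1.5596     0.3670]
  [   0.2854     0.4587     1.2844]
x = (I − A)⁻¹ d = adj(I−A)·d / det(I−A), with det(I−A) = 0.4905:
  x_U = (0.6150·300 + 0.1125·1375 + 0.3150·450) / 0.4905 = 480.9375 / 0.4905 ≈ 980.5
  x_O = (0.0400·300 + 0.7650·1375 + 0.1800·450) / 0.4905 = 1144.875 / 0.4905 ≈ 2334.1
  x_M = (0.1400·300 + 0.2250·1375 + 0.6300·450) / 0.4905 = 634.875 / 0.4905 ≈ 1294.3

x_U = 980.5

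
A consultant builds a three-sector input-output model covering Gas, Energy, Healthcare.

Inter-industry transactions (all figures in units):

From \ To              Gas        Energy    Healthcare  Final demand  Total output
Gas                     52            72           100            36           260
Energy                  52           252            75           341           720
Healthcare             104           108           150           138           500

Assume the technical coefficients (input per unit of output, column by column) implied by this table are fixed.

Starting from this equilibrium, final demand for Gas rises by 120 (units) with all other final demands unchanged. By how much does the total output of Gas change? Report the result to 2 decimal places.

Δx_1 = 193.66

Technical coefficients a_ij = z_ij / X_j:
  a_11 = 52/260 = 0.20, a_21 = 52/260 = 0.20, a_31 = 104/260 = 0.40
  a_12 = 72/720 = 0.10, a_22 = 252/720 = 0.35, a_32 = 108/720 = 0.15
  a_13 = 100/500 = 0.20, a_23 = 75/500 = 0.15, a_33 = 150/500 = 0.30
I − A =
  [   0.80    -0.10    -0.20]
  [  -0.20     0.65    -0.15]
  [  -0.40    -0.15     0.70]
Cofactors of I−A, C_ij = (−1)^(i+j)·(minor ij) (rows/columns in the sector order above):
  C_11 = (0.65)(0.70) − (-0.15)(-0.15) = 0.4325
  C_12 = −[(-0.20)(0.70) − (-0.15)(-0.40)] = 0.2000
  C_13 = (-0.20)(-0.15) − (0.65)(-0.40) = 0.2900
  C_21 = −[(-0.10)(0.70) − (-0.20)(-0.15)] = 0.1000
  C_22 = (0.80)(0.70) − (-0.20)(-0.40) = 0.4800
  C_23 = −[(0.80)(-0.15) − (-0.10)(-0.40)] = 0.1600
  C_31 = (-0.10)(-0.15) − (-0.20)(0.65) = 0.1450
  C_32 = −[(0.80)(-0.15) − (-0.20)(-0.20)] = 0.1600
  C_33 = (0.80)(0.65) − (-0.10)(-0.20) = 0.5000
det(I−A) = Σ_j (I−A)_1j·C_1j = (0.80)(0.4325) + (-0.10)(0.2000) + (-0.20)(0.2900) = 0.2680
adj(I−A) = Cᵀ =
  [ 0.4325   0.1000   0.1450]
  [ 0.2000   0.4800   0.1600]
  [ 0.2900   0.1600   0.5000]
(I − A)⁻¹ = adj(I−A) / det(I−A) ≈
  [   1.6138     0.3731     0.5410]
  [   0.7463     1.7910     0.5970]
  [   1.0821     0.5970     1.8657]
Δx = (I − A)⁻¹ Δd with Δd having +120 in the Gas component and 0 elsewhere.
So Δx_1 = L_11 · (+120), where L_11 = adj(I−A)_11 / det(I−A) = 0.4325 / 0.2680.
Δx_1 = 0.4325 × (+120) / 0.2680 = 51.90 / 0.2680 ≈ 193.66.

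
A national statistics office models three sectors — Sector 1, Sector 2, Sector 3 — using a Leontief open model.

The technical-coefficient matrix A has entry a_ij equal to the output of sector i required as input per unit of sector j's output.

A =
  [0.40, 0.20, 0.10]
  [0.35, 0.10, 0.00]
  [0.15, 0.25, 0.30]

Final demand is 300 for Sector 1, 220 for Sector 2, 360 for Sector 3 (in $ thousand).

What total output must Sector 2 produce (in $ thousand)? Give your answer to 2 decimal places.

I − A =
  [   0.60    -0.20    -0.10]
  [  -0.35     0.90     0.00]
  [  -0.15    -0.25     0.70]
Cofactors of I−A, C_ij = (−1)^(i+j)·(minor ij) (rows/columns in the sector order above):
  C_11 = (0.90)(0.70) − (0.00)(-0.25) = 0.6300
  C_12 = −[(-0.35)(0.70) − (0.00)(-0.15)] = 0.2450
  C_13 = (-0.35)(-0.25) − (0.90)(-0.15) = 0.2225
  C_21 = −[(-0.20)(0.70) − (-0.10)(-0.25)] = 0.1650
  C_22 = (0.60)(0.70) − (-0.10)(-0.15) = 0.4050
  C_23 = −[(0.60)(-0.25) − (-0.20)(-0.15)] = 0.1800
  C_31 = (-0.20)(0.00) − (-0.10)(0.90) = 0.0900
  C_32 = −[(0.60)(0.00) − (-0.10)(-0.35)] = 0.0350
  C_33 = (0.60)(0.90) − (-0.20)(-0.35) = 0.4700
det(I−A) = Σ_j (I−A)_1j·C_1j = (0.60)(0.6300) + (-0.20)(0.2450) + (-0.10)(0.2225) = 0.30675
adj(I−A) = Cᵀ =
  [ 0.6300   0.1650   0.0900]
  [ 0.2450   0.4050   0.0350]
  [ 0.2225   0.1800   0.4700]
(I − A)⁻¹ = adj(I−A) / det(I−A) ≈
  [   2.0538     0.5379     0.2934]
  [   0.7987     1.3203     0.1141]
  [   0.7253     0.5868     1.5322]
x = (I − A)⁻¹ d = adj(I−A)·d / det(I−A), with det(I−A) = 0.30675:
  x_1 = (0.6300·300 + 0.1650·220 + 0.0900·360) / 0.30675 = 257.70 / 0.30675 ≈ 840.10
  x_2 = (0.2450·300 + 0.4050·220 + 0.0350·360) / 0.30675 = 175.20 / 0.30675 ≈ 571.15
  x_3 = (0.2225·300 + 0.1800·220 + 0.4700·360) / 0.30675 = 275.55 / 0.30675 ≈ 898.29

x_2 = 571.15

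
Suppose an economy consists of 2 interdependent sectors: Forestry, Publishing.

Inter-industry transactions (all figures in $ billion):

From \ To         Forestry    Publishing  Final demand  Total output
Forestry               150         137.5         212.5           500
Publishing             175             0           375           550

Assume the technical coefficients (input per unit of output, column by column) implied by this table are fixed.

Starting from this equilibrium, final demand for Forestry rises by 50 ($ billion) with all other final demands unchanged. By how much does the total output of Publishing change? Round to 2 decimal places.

Technical coefficients a_ij = z_ij / X_j:
  a_FF = 150/500 = 0.30, a_PF = 175/500 = 0.35
  a_FP = 137.5/550 = 0.25, a_PP = 0/550 = 0.00
I − A =
  [   0.70    -0.25]
  [  -0.35     1.00]
det(I−A) = (0.70)(1.00) − (-0.25)(-0.35) = 0.6125
adj(I−A) = [[1.00, 0.25], [0.35, 0.70]]
(I − A)⁻¹ = adj(I−A) / det(I−A) ≈
  [   1.6327     0.4082]
  [   0.5714     1.1429]
Δx = (I − A)⁻¹ Δd with Δd having +50 in the Forestry component and 0 elsewhere.
So Δx_P = L_PF · (+50), where L_PF = adj(I−A)_PF / det(I−A) = 0.35 / 0.6125.
Δx_P = 0.35 × (+50) / 0.6125 = 17.50 / 0.6125 ≈ 28.57.

Δx_P = 28.57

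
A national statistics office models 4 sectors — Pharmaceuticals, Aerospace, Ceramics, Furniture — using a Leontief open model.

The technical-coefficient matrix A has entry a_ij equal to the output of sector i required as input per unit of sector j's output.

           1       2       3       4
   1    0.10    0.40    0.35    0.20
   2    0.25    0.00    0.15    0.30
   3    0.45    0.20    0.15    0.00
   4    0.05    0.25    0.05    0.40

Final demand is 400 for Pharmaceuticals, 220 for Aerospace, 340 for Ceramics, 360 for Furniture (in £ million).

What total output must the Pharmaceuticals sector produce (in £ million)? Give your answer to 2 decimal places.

I − A =
  [   0.90    -0.40    -0.35    -0.20]
  [  -0.25     1.00    -0.15    -0.30]
  [  -0.45    -0.20     0.85     0.00]
  [  -0.05    -0.25    -0.05     0.60]
Compute the cofactors C_ij = (−1)^(i+j)·(3×3 minor ij) of I−A; the adjugate is their transpose:
adj(I−A) = Cᵀ =
  [ 0.425250   0.290500   0.243250   0.287000]
  [ 0.187500   0.351500   0.153250   0.238250]
  [ 0.269250   0.236500   0.384000   0.208000]
  [ 0.136000   0.190375   0.116125   0.451000]
det(I−A) = Σ_j (I−A)_1j·C_1j = (0.90)(0.425250) + (-0.40)(0.187500) + (-0.35)(0.269250) + (-0.20)(0.136000) = 0.1862875
(I − A)⁻¹ = adj(I−A) / det(I−A) ≈
  [   2.2828     1.5594     1.3058     1.5406]
  [   1.0065     1.8869     0.8227     1.2789]
  [   1.4453     1.2695     2.0613     1.1166]
  [   0.7301     1.0219     0.6234     2.4210]
x = (I − A)⁻¹ d = adj(I−A)·d / det(I−A), with det(I−A) = 0.1862875:
  x_1 = (0.425250·400 + 0.290500·220 + 0.243250·340 + 0.287000·360) / 0.1862875 = 420.035 / 0.1862875 ≈ 2254.77
  x_2 = (0.187500·400 + 0.351500·220 + 0.153250·340 + 0.238250·360) / 0.1862875 = 290.205 / 0.1862875 ≈ 1557.83
  x_3 = (0.269250·400 + 0.236500·220 + 0.384000·340 + 0.208000·360) / 0.1862875 = 365.17 / 0.1862875 ≈ 1960.25
  x_4 = (0.136000·400 + 0.190375·220 + 0.116125·340 + 0.451000·360) / 0.1862875 = 298.125 / 0.1862875 ≈ 1600.35

x_1 = 2254.77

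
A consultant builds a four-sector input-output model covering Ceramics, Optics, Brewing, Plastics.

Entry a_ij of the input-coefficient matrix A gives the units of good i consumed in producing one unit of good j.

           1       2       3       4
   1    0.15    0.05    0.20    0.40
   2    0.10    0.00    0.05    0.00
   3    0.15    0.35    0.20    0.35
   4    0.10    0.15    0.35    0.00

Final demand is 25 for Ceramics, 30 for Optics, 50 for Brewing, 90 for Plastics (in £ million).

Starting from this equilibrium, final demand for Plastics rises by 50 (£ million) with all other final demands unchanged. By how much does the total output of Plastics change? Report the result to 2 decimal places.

Δx_4 = 69.71

I − A =
  [   0.85    -0.05    -0.20    -0.40]
  [  -0.10     1.00    -0.05     0.00]
  [  -0.15    -0.35     0.80    -0.35]
  [  -0.10    -0.15    -0.35     1.00]
Compute the cofactors C_ij = (−1)^(i+j)·(3×3 minor ij) of I−A; the adjugate is their transpose:
adj(I−A) = Cᵀ =
  [ 0.657375   0.211375   0.345500   0.383875]
  [ 0.077000   0.485875   0.074500   0.056875]
  [ 0.225250   0.346375   0.799000   0.369750]
  [ 0.156125   0.215250   0.325375   0.623750]
det(I−A) = Σ_j (I−A)_1j·C_1j = (0.85)(0.657375) + (-0.05)(0.077000) + (-0.20)(0.225250) + (-0.40)(0.156125) = 0.44741875
(I − A)⁻¹ = adj(I−A) / det(I−A) ≈
  [   1.4693     0.4724     0.7722     0.8580]
  [   0.1721     1.0860     0.1665     0.1271]
  [   0.5034     0.7742     1.7858     0.8264]
  [   0.3489     0.4811     0.7272     1.3941]
Δx = (I − A)⁻¹ Δd with Δd having +50 in the Plastics component and 0 elsewhere.
So Δx_4 = L_44 · (+50), where L_44 = adj(I−A)_44 / det(I−A) = 0.623750 / 0.44741875.
Δx_4 = 0.623750 × (+50) / 0.44741875 = 31.1875 / 0.44741875 ≈ 69.71.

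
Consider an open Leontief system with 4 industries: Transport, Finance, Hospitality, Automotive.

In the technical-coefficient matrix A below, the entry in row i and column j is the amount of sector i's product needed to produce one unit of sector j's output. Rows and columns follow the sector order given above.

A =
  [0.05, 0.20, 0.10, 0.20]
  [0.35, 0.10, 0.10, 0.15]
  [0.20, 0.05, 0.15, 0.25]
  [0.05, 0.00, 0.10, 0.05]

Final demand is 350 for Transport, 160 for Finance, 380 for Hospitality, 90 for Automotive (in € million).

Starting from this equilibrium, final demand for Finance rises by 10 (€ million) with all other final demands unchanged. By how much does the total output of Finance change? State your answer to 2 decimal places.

Δx_2 = 12.43

I − A =
  [   0.95    -0.20    -0.10    -0.20]
  [  -0.35     0.90    -0.10    -0.15]
  [  -0.20    -0.05     0.85    -0.25]
  [  -0.05     0.00    -0.10     0.95]
Compute the cofactors C_ij = (−1)^(i+j)·(3×3 minor ij) of I−A; the adjugate is their transpose:
adj(I−A) = Cᵀ =
  [ 0.698750   0.162250   0.125500   0.205750]
  [ 0.303500   0.710625   0.144500   0.214125]
  [ 0.199250   0.085125   0.735250   0.248875]
  [ 0.057750   0.017500   0.084000   0.638750]
det(I−A) = Σ_j (I−A)_1j·C_1j = (0.95)(0.698750) + (-0.20)(0.303500) + (-0.10)(0.199250) + (-0.20)(0.057750) = 0.5716375
(I − A)⁻¹ = adj(I−A) / det(I−A) ≈
  [   1.2224     0.2838     0.2195     0.3599]
  [   0.5309     1.2431     0.2528     0.3746]
  [   0.3486     0.1489     1.2862     0.4354]
  [   0.1010     0.0306     0.1469     1.1174]
Δx = (I − A)⁻¹ Δd with Δd having +10 in the Finance component and 0 elsewhere.
So Δx_2 = L_22 · (+10), where L_22 = adj(I−A)_22 / det(I−A) = 0.710625 / 0.5716375.
Δx_2 = 0.710625 × (+10) / 0.5716375 = 7.10625 / 0.5716375 ≈ 12.43.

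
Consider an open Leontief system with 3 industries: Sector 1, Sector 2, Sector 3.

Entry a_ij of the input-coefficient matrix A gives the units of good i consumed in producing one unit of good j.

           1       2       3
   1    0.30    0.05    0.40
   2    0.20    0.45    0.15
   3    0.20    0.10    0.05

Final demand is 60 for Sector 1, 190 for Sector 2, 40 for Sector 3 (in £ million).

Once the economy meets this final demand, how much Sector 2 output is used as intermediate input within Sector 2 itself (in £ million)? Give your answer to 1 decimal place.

I − A =
  [   0.70    -0.05    -0.40]
  [  -0.20     0.55    -0.15]
  [  -0.20    -0.10     0.95]
Cofactors of I−A, C_ij = (−1)^(i+j)·(minor ij) (rows/columns in the sector order above):
  C_11 = (0.55)(0.95) − (-0.15)(-0.10) = 0.5075
  C_12 = −[(-0.20)(0.95) − (-0.15)(-0.20)] = 0.2200
  C_13 = (-0.20)(-0.10) − (0.55)(-0.20) = 0.1300
  C_21 = −[(-0.05)(0.95) − (-0.40)(-0.10)] = 0.0875
  C_22 = (0.70)(0.95) − (-0.40)(-0.20) = 0.5850
  C_23 = −[(0.70)(-0.10) − (-0.05)(-0.20)] = 0.0800
  C_31 = (-0.05)(-0.15) − (-0.40)(0.55) = 0.2275
  C_32 = −[(0.70)(-0.15) − (-0.40)(-0.20)] = 0.1850
  C_33 = (0.70)(0.55) − (-0.05)(-0.20) = 0.3750
det(I−A) = Σ_j (I−A)_1j·C_1j = (0.70)(0.5075) + (-0.05)(0.2200) + (-0.40)(0.1300) = 0.29225
adj(I−A) = Cᵀ =
  [ 0.5075   0.0875   0.2275]
  [ 0.2200   0.5850   0.1850]
  [ 0.1300   0.0800   0.3750]
(I − A)⁻¹ = adj(I−A) / det(I−A) ≈
  [   1.7365     0.2994     0.7784]
  [   0.7528     2.0017     0.6330]
  [   0.4448     0.2737     1.2831]
First solve x = (I − A)⁻¹ d = adj(I−A)·d / det(I−A); in particular x_2 = (0.2200·60 + 0.5850·190 + 0.1850·40) / 0.29225 = 131.75 / 0.29225 ≈ 450.813.
Intermediate flow from 2 to 2: z_22 = a_22 · x_2 = 0.45 × 131.75 / 0.29225 = 59.2875 / 0.29225 ≈ 202.9.

z_22 = 202.9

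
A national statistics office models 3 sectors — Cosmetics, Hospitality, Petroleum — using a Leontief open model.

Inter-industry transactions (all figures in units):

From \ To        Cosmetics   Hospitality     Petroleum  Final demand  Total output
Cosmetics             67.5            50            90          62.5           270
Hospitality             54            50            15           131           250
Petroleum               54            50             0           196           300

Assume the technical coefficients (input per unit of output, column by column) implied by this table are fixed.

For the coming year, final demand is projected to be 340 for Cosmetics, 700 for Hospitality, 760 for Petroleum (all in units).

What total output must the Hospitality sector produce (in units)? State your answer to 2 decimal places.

Technical coefficients a_ij = z_ij / X_j:
  a_11 = 67.5/270 = 0.25, a_21 = 54/270 = 0.20, a_31 = 54/270 = 0.20
  a_12 = 50/250 = 0.20, a_22 = 50/250 = 0.20, a_32 = 50/250 = 0.20
  a_13 = 90/300 = 0.30, a_23 = 15/300 = 0.05, a_33 = 0/300 = 0.00
I − A =
  [   0.75    -0.20    -0.30]
  [  -0.20     0.80    -0.05]
  [  -0.20    -0.20     1.00]
Cofactors of I−A, C_ij = (−1)^(i+j)·(minor ij) (rows/columns in the sector order above):
  C_11 = (0.80)(1.00) − (-0.05)(-0.20) = 0.7900
  C_12 = −[(-0.20)(1.00) − (-0.05)(-0.20)] = 0.2100
  C_13 = (-0.20)(-0.20) − (0.80)(-0.20) = 0.2000
  C_21 = −[(-0.20)(1.00) − (-0.30)(-0.20)] = 0.2600
  C_22 = (0.75)(1.00) − (-0.30)(-0.20) = 0.6900
  C_23 = −[(0.75)(-0.20) − (-0.20)(-0.20)] = 0.1900
  C_31 = (-0.20)(-0.05) − (-0.30)(0.80) = 0.2500
  C_32 = −[(0.75)(-0.05) − (-0.30)(-0.20)] = 0.0975
  C_33 = (0.75)(0.80) − (-0.20)(-0.20) = 0.5600
det(I−A) = Σ_j (I−A)_1j·C_1j = (0.75)(0.7900) + (-0.20)(0.2100) + (-0.30)(0.2000) = 0.4905
adj(I−A) = Cᵀ =
  [ 0.7900   0.2600   0.2500]
  [ 0.2100   0.6900   0.0975]
  [ 0.2000   0.1900   0.5600]
(I − A)⁻¹ = adj(I−A) / det(I−A) ≈
  [   1.6106     0.5301     0.5097]
  [   0.4281     1.4067     0.1988]
  [   0.4077     0.3874     1.1417]
x = (I − A)⁻¹ d = adj(I−A)·d / det(I−A), with det(I−A) = 0.4905:
  x_1 = (0.7900·340 + 0.2600·700 + 0.2500·760) / 0.4905 = 640.60 / 0.4905 ≈ 1306.01
  x_2 = (0.2100·340 + 0.6900·700 + 0.0975·760) / 0.4905 = 628.50 / 0.4905 ≈ 1281.35
  x_3 = (0.2000·340 + 0.1900·700 + 0.5600·760) / 0.4905 = 626.60 / 0.4905 ≈ 1277.47

x_2 = 1281.35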